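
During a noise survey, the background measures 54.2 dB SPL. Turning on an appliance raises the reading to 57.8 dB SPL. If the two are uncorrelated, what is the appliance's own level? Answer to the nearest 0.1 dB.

Subtract intensities: L_src = 10·log₁₀(10^(L_total/10) − 10^(L_bg/10)).
L_src = 10·log₁₀(10^(57.8/10) − 10^(54.2/10)) = 10·log₁₀(339500) = 55.3 dB SPL.

55.3 dB SPL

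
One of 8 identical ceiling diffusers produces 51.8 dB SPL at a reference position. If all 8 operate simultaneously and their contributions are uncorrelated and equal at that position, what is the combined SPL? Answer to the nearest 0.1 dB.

60.8 dB SPL

8 equal incoherent sources raise the level by 10·log₁₀(8) = 9.03 dB.
L_total = 51.8 + 9.03 = 60.8 dB SPL.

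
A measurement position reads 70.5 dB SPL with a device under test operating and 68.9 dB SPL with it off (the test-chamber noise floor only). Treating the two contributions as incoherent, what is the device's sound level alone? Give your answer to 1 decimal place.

Background correction is a power subtraction:
L_src = 10·log₁₀(10^(70.5/10) − 10^(68.9/10)) = 10·log₁₀(3458000) = 65.4 dB SPL.

65.4 dB SPL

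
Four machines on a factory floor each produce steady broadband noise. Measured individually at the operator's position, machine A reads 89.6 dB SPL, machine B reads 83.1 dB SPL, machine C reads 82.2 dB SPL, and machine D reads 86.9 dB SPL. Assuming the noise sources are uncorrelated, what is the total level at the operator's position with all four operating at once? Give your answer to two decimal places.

92.48 dB SPL

Incoherent sources sum as intensities:
L_total = 10·log₁₀(10^(89.6/10) + 10^(83.1/10) + 10^(82.2/10) + 10^(86.9/10)) = 10·log₁₀(1772000000) = 92.48 dB SPL.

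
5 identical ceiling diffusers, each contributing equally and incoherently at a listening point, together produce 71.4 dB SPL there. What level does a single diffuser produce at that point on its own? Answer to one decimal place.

5 equal incoherent sources add 10·log₁₀(5) = 6.99 dB over one source.
L_one = 71.4 − 6.99 = 64.4 dB SPL.

64.4 dB SPL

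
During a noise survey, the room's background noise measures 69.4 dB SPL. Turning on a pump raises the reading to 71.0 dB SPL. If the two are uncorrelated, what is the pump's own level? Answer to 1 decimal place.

Subtract intensities: L_src = 10·log₁₀(10^(L_total/10) − 10^(L_bg/10)).
L_src = 10·log₁₀(10^(71.0/10) − 10^(69.4/10)) = 10·log₁₀(3880000) = 65.9 dB SPL.

65.9 dB SPL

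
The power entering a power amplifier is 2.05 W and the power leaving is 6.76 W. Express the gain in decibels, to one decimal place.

For a power ratio, dB = 10·log₁₀(P₂/P₁).
10·log₁₀(6.76/2.05) = 10·log₁₀(3.298) = 5.2 dB.

5.2 dB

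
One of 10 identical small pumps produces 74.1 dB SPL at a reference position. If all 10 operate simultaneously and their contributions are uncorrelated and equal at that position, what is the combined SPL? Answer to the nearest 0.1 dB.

10 equal incoherent sources raise the level by 10·log₁₀(10) = 10.00 dB.
L_total = 74.1 + 10.00 = 84.1 dB SPL.

84.1 dB SPL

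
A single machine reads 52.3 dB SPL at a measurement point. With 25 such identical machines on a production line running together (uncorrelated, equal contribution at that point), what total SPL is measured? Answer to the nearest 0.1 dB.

25 equal incoherent sources raise the level by 10·log₁₀(25) = 13.98 dB.
L_total = 52.3 + 13.98 = 66.3 dB SPL.

66.3 dB SPL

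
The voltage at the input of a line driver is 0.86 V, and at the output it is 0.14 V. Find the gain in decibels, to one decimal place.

-15.8 dB

For a voltage ratio, dB = 20·log₁₀(V₂/V₁).
20·log₁₀(0.14/0.86) = 20·log₁₀(0.1628) = -15.8 dB.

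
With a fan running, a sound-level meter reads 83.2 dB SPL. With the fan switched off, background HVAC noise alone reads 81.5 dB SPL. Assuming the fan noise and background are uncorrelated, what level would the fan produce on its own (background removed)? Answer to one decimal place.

Subtract intensities: L_src = 10·log₁₀(10^(L_total/10) − 10^(L_bg/10)).
L_src = 10·log₁₀(10^(83.2/10) − 10^(81.5/10)) = 10·log₁₀(67680000) = 78.3 dB SPL.

78.3 dB SPL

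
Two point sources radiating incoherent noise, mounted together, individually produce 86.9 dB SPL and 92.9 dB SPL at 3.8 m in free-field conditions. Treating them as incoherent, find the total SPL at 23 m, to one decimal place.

Combined at 3.8 m: 10·log₁₀(10^(86.9/10)+10^(92.9/10)) = 93.87 dB SPL.
Then apply −20·log₁₀(23/3.8) = -15.64 dB → 78.2 dB SPL.

78.2 dB SPL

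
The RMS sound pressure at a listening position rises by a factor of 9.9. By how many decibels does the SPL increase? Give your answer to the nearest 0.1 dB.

SPL change from a pressure ratio uses the 20·log₁₀ form:
20·log₁₀(9.9) = 19.9 dB.

19.9 dB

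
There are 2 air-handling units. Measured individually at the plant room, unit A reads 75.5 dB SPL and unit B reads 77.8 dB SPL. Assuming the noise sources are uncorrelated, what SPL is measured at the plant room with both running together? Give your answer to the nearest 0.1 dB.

79.8 dB SPL

Uncorrelated sources add in intensity (power), not in dB.
L_total = 10·log₁₀(10^(75.5/10) + 10^(77.8/10)) = 10·log₁₀(95740000) = 79.8 dB SPL.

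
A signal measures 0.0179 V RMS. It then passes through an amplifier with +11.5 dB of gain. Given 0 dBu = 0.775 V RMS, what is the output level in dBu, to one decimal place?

Input level: 20·log₁₀(0.0179/0.775) = -32.73 dBu.
Output: -32.73 + 11.5 = -21.2 dBu.

-21.2 dBu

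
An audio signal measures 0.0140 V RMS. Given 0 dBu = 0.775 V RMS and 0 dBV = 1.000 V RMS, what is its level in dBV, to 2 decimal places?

-37.08 dBV

dBV = 20·log₁₀(V / 1.000 V).
20·log₁₀(0.0140/1.000) = -37.08 dBV.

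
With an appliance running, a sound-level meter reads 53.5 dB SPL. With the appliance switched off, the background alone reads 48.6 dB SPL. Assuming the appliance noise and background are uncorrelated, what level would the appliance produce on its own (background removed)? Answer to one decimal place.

51.8 dB SPL

Subtract intensities: L_src = 10·log₁₀(10^(L_total/10) − 10^(L_bg/10)).
L_src = 10·log₁₀(10^(53.5/10) − 10^(48.6/10)) = 10·log₁₀(151400) = 51.8 dB SPL.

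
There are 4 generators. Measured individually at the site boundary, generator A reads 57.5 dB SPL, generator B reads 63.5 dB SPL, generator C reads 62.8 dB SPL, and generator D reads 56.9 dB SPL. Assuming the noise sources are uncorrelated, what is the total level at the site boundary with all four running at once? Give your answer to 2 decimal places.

Incoherent sources sum as intensities:
L_total = 10·log₁₀(10^(57.5/10) + 10^(63.5/10) + 10^(62.8/10) + 10^(56.9/10)) = 10·log₁₀(5196000) = 67.16 dB SPL.

67.16 dB SPL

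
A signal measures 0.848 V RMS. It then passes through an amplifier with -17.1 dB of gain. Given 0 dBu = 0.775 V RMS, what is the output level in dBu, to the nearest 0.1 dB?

-16.3 dBu

Input level: 20·log₁₀(0.848/0.775) = 0.78 dBu.
Output: 0.78 − 17.1 = -16.3 dBu.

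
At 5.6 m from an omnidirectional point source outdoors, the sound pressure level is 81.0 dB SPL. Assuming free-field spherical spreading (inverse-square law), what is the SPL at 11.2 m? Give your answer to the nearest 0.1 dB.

For a point source in a free field, ΔL = −20·log₁₀(d₂/d₁).
ΔL = −20·log₁₀(11.2/5.6) = -6.02 dB, so L₂ = 81.0 + (-6.02) = 75.0 dB SPL.

75.0 dB SPL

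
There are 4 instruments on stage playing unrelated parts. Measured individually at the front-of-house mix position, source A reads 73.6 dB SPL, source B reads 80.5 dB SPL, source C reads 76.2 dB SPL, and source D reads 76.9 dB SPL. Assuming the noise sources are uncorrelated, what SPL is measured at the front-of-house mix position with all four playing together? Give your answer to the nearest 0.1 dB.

Incoherent sources sum as intensities:
L_total = 10·log₁₀(10^(73.6/10) + 10^(80.5/10) + 10^(76.2/10) + 10^(76.9/10)) = 10·log₁₀(225800000) = 83.5 dB SPL.

83.5 dB SPL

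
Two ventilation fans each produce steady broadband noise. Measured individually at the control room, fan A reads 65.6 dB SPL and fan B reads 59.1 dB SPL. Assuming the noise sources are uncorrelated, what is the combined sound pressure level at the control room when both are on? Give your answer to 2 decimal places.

66.48 dB SPL

Add the sources as powers (linear), then convert back to dB:
L_total = 10·log₁₀(10^(65.6/10) + 10^(59.1/10)) = 10·log₁₀(4444000) = 66.48 dB SPL.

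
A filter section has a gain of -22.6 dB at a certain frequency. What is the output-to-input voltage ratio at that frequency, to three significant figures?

Voltage ratio = 10^(dB/20).
10^(-22.6/20) = 10^(-1.130) = 0.0741.

0.0741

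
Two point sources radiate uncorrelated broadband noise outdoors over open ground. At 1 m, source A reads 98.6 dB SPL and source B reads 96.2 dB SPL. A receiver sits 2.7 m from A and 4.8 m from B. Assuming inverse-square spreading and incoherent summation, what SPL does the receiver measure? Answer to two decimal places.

90.70 dB SPL

At the listener: L_A = 98.6 − 20·log₁₀(2.7) = 89.973 dB; L_B = 96.2 − 20·log₁₀(4.8) = 82.575 dB.
Combined: 10·log₁₀(10^(89.973/10)+10^(82.575/10)) = 90.70 dB SPL.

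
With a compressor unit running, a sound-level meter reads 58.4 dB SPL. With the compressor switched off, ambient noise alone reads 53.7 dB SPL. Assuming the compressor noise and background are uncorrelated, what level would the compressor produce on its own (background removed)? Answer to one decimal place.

Background correction is a power subtraction:
L_src = 10·log₁₀(10^(58.4/10) − 10^(53.7/10)) = 10·log₁₀(457400) = 56.6 dB SPL.

56.6 dB SPL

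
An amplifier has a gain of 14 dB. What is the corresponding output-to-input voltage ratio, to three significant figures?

Voltage ratio = 10^(dB/20).
10^(14/20) = 10^(0.7000) = 5.01.

5.01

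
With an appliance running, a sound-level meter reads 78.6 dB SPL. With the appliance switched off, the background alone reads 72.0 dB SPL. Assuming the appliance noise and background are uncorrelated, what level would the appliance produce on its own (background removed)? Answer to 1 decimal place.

Background correction is a power subtraction:
L_src = 10·log₁₀(10^(78.6/10) − 10^(72.0/10)) = 10·log₁₀(56590000) = 77.5 dB SPL.

77.5 dB SPL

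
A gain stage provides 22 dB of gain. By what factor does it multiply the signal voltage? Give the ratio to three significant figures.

12.6

Voltage ratio = 10^(dB/20).
10^(22/20) = 10^(1.100) = 12.6.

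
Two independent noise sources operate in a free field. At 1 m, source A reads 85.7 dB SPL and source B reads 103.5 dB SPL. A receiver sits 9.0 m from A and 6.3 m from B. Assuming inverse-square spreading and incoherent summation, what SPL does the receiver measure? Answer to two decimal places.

87.55 dB SPL

At the listener: L_A = 85.7 − 20·log₁₀(9.0) = 66.615 dB; L_B = 103.5 − 20·log₁₀(6.3) = 87.513 dB.
Combined: 10·log₁₀(10^(66.615/10)+10^(87.513/10)) = 87.55 dB SPL.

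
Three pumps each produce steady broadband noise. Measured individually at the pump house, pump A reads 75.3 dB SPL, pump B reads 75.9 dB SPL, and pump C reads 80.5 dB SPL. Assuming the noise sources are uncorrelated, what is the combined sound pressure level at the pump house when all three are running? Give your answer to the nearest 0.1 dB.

Uncorrelated sources add in intensity (power), not in dB.
L_total = 10·log₁₀(10^(75.3/10) + 10^(75.9/10) + 10^(80.5/10)) = 10·log₁₀(185000000) = 82.7 dB SPL.

82.7 dB SPL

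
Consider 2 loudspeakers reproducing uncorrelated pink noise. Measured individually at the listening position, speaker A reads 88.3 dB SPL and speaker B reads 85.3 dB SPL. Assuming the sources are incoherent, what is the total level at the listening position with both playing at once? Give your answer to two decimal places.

Incoherent sources sum as intensities:
L_total = 10·log₁₀(10^(88.3/10) + 10^(85.3/10)) = 10·log₁₀(1015000000) = 90.06 dB SPL.

90.06 dB SPL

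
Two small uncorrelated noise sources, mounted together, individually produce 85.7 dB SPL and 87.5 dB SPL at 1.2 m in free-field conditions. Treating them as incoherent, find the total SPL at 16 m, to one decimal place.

Combined at 1.2 m: 10·log₁₀(10^(85.7/10)+10^(87.5/10)) = 89.70 dB SPL.
Then apply −20·log₁₀(16/1.2) = -22.50 dB → 67.2 dB SPL.

67.2 dB SPL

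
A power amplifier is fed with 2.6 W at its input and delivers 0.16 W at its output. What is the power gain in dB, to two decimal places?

For a power ratio, dB = 10·log₁₀(P₂/P₁).
10·log₁₀(0.16/2.6) = 10·log₁₀(0.06154) = -12.11 dB.

-12.11 dB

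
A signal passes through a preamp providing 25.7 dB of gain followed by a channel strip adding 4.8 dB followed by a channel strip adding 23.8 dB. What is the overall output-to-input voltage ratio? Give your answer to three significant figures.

Net gain = 25.7 + 4.8 + 23.8 = 54.3 dB.
Voltage ratio = 10^(54.3/20) = 519.

519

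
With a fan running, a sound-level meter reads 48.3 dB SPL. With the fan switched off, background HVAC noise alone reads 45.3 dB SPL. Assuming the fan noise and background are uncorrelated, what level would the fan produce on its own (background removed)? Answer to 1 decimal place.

Subtract intensities: L_src = 10·log₁₀(10^(L_total/10) − 10^(L_bg/10)).
L_src = 10·log₁₀(10^(48.3/10) − 10^(45.3/10)) = 10·log₁₀(33720) = 45.3 dB SPL.

45.3 dB SPL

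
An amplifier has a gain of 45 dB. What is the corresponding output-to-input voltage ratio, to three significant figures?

178

Voltage ratio = 10^(dB/20).
10^(45/20) = 10^(2.250) = 178.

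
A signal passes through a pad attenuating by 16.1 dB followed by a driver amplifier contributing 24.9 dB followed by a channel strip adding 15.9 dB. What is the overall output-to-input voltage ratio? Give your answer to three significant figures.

17.2

Net gain = (−16.1) + 24.9 + 15.9 = 24.7 dB.
Voltage ratio = 10^(24.7/20) = 17.2.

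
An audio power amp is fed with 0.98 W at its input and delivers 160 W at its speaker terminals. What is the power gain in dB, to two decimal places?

22.13 dB

Power ratio → dB uses the 10·log₁₀ form:
10·log₁₀(160/0.98) = 10·log₁₀(163.3) = 22.13 dB.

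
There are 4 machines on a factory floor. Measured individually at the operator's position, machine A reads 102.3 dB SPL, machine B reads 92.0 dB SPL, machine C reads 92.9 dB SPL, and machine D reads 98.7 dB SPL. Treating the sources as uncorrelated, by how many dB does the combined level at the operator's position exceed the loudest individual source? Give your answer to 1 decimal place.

Add the sources as powers (linear), then convert back to dB:
L_total = 10·log₁₀(10^(102.3/10) + 10^(92.0/10) + 10^(92.9/10) + 10^(98.7/10)) = 104.46 dB SPL.
Excess over the loudest (102.3 dB): 104.46 − 102.3 = 2.2 dB.

2.2 dB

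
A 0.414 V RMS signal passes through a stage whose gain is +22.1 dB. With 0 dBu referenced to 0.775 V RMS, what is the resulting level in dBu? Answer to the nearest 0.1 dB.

Input level: 20·log₁₀(0.414/0.775) = -5.45 dBu.
Output: -5.45 + 22.1 = +16.7 dBu.

+16.7 dBu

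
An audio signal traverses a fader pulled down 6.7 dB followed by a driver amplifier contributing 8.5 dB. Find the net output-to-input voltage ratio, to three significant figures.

Net gain = (−6.7) + 8.5 = 1.8 dB.
Voltage ratio = 10^(1.8/20) = 1.23.

1.23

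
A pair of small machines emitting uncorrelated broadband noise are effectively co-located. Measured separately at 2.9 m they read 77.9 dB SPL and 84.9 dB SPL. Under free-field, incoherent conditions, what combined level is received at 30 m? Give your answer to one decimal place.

Combined at 2.9 m: 10·log₁₀(10^(77.9/10)+10^(84.9/10)) = 85.69 dB SPL.
Then apply −20·log₁₀(30/2.9) = -20.29 dB → 65.4 dB SPL.

65.4 dB SPL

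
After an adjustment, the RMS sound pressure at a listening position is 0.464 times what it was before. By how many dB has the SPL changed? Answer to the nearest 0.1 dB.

SPL change from a pressure ratio uses the 20·log₁₀ form:
20·log₁₀(0.464) = -6.7 dB.

-6.7 dB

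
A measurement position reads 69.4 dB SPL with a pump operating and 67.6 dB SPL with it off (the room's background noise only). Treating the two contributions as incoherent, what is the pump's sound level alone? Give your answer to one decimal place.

Subtract intensities: L_src = 10·log₁₀(10^(L_total/10) − 10^(L_bg/10)).
L_src = 10·log₁₀(10^(69.4/10) − 10^(67.6/10)) = 10·log₁₀(2955000) = 64.7 dB SPL.

64.7 dB SPL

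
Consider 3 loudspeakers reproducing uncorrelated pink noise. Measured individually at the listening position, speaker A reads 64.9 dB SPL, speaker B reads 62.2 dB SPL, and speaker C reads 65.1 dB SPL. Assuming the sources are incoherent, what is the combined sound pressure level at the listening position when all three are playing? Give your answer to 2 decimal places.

Uncorrelated sources add in intensity (power), not in dB.
L_total = 10·log₁₀(10^(64.9/10) + 10^(62.2/10) + 10^(65.1/10)) = 10·log₁₀(7986000) = 69.02 dB SPL.

69.02 dB SPL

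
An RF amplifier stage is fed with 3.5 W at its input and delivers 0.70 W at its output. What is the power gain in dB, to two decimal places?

-6.99 dB

For a power ratio, dB = 10·log₁₀(P₂/P₁).
10·log₁₀(0.70/3.5) = 10·log₁₀(0.2000) = -6.99 dB.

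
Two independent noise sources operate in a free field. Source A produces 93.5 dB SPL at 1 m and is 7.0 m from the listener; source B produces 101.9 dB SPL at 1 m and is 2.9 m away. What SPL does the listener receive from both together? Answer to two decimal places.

At the listener: L_A = 93.5 − 20·log₁₀(7.0) = 76.598 dB; L_B = 101.9 − 20·log₁₀(2.9) = 92.652 dB.
Combined: 10·log₁₀(10^(76.598/10)+10^(92.652/10)) = 92.76 dB SPL.

92.76 dB SPL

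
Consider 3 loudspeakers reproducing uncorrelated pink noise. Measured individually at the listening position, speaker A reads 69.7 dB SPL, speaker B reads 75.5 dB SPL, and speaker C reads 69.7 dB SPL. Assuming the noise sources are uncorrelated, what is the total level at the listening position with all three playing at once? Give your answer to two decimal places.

Uncorrelated sources add in intensity (power), not in dB.
L_total = 10·log₁₀(10^(69.7/10) + 10^(75.5/10) + 10^(69.7/10)) = 10·log₁₀(54150000) = 77.34 dB SPL.

77.34 dB SPL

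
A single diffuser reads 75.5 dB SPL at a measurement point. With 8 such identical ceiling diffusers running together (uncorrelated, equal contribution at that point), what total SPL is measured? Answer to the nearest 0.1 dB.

84.5 dB SPL

8 equal incoherent sources raise the level by 10·log₁₀(8) = 9.03 dB.
L_total = 75.5 + 9.03 = 84.5 dB SPL.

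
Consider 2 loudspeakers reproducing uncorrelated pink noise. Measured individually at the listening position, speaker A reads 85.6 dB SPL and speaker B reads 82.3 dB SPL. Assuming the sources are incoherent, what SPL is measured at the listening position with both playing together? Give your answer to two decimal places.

87.27 dB SPL

Add the sources as powers (linear), then convert back to dB:
L_total = 10·log₁₀(10^(85.6/10) + 10^(82.3/10)) = 10·log₁₀(532900000) = 87.27 dB SPL.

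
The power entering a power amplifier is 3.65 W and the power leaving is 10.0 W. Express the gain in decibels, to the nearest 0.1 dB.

Power is a power quantity, so gain = 10·log₁₀(P_out/P_in).
10·log₁₀(10.0/3.65) = 10·log₁₀(2.740) = 4.4 dB.

4.4 dB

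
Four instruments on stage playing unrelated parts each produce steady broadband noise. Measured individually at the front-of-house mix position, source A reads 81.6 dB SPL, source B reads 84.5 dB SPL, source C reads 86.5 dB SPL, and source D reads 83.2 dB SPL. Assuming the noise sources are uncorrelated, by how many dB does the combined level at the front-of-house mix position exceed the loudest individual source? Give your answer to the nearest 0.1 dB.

Incoherent sources sum as intensities:
L_total = 10·log₁₀(10^(81.6/10) + 10^(84.5/10) + 10^(86.5/10) + 10^(83.2/10)) = 90.34 dB SPL.
Excess over the loudest (86.5 dB): 90.34 − 86.5 = 3.8 dB.

3.8 dB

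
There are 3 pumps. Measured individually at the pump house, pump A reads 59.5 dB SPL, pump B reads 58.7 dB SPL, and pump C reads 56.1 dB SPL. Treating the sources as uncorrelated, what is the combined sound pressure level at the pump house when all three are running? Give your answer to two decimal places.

63.10 dB SPL

Incoherent sources sum as intensities:
L_total = 10·log₁₀(10^(59.5/10) + 10^(58.7/10) + 10^(56.1/10)) = 10·log₁₀(2040000) = 63.10 dB SPL.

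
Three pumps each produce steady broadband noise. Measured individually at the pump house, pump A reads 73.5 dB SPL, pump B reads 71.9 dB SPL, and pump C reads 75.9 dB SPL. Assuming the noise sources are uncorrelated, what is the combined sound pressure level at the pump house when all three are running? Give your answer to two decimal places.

78.85 dB SPL

Add the sources as powers (linear), then convert back to dB:
L_total = 10·log₁₀(10^(73.5/10) + 10^(71.9/10) + 10^(75.9/10)) = 10·log₁₀(76780000) = 78.85 dB SPL.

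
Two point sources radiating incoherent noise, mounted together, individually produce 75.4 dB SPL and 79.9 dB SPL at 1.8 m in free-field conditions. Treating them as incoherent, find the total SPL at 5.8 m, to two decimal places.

71.06 dB SPL

Combined at 1.8 m: 10·log₁₀(10^(75.4/10)+10^(79.9/10)) = 81.219 dB SPL.
Then apply −20·log₁₀(5.8/1.8) = -10.163 dB → 71.06 dB SPL.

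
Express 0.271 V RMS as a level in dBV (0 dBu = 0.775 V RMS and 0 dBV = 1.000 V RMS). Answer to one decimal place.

dBV = 20·log₁₀(V / 1.000 V).
20·log₁₀(0.271/1.000) = -11.3 dBV.

-11.3 dBV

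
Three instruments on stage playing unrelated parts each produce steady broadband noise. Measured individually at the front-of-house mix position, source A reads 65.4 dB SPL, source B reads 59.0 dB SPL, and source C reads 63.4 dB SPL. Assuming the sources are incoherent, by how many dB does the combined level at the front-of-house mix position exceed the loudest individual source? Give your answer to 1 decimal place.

2.7 dB

Uncorrelated sources add in intensity (power), not in dB.
L_total = 10·log₁₀(10^(65.4/10) + 10^(59.0/10) + 10^(63.4/10)) = 68.10 dB SPL.
Excess over the loudest (65.4 dB): 68.10 − 65.4 = 2.7 dB.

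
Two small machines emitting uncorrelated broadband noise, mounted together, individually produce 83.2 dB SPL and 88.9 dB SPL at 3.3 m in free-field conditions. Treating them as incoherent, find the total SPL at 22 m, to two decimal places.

73.46 dB SPL

Combined at 3.3 m: 10·log₁₀(10^(83.2/10)+10^(88.9/10)) = 89.935 dB SPL.
Then apply −20·log₁₀(22/3.3) = -16.478 dB → 73.46 dB SPL.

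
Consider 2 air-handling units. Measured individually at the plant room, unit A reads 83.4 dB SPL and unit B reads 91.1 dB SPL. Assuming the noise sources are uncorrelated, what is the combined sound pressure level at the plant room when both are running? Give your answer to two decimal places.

Uncorrelated sources add in intensity (power), not in dB.
L_total = 10·log₁₀(10^(83.4/10) + 10^(91.1/10)) = 10·log₁₀(1507000000) = 91.78 dB SPL.

91.78 dB SPL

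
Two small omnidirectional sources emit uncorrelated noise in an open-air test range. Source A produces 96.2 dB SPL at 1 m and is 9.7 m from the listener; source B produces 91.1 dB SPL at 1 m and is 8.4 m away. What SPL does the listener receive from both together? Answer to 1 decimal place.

78.0 dB SPL

At the listener: L_A = 96.2 − 20·log₁₀(9.7) = 76.46 dB; L_B = 91.1 − 20·log₁₀(8.4) = 72.61 dB.
Combined: 10·log₁₀(10^(76.46/10)+10^(72.61/10)) = 78.0 dB SPL.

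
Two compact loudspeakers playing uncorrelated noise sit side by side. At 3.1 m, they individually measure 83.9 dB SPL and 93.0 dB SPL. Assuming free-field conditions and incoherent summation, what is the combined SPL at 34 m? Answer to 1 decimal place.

Combined at 3.1 m: 10·log₁₀(10^(83.9/10)+10^(93.0/10)) = 93.50 dB SPL.
Then apply −20·log₁₀(34/3.1) = -20.80 dB → 72.7 dB SPL.

72.7 dB SPL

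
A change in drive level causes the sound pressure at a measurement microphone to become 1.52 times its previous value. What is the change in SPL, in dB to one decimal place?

3.6 dB

Sound pressure is an amplitude quantity: ΔL = 20·log₁₀(p₂/p₁).
20·log₁₀(1.52) = 3.6 dB.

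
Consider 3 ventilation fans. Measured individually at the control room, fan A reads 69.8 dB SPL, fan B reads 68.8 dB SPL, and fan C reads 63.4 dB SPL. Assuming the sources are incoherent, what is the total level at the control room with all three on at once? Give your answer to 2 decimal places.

Incoherent sources sum as intensities:
L_total = 10·log₁₀(10^(69.8/10) + 10^(68.8/10) + 10^(63.4/10)) = 10·log₁₀(19320000) = 72.86 dB SPL.

72.86 dB SPL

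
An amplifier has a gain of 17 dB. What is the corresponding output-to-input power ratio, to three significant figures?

50.1

Power ratio = 10^(dB/10).
10^(17/10) = 10^(1.700) = 50.1.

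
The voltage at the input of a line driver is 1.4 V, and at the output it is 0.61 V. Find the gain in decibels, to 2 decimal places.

-7.22 dB

For a voltage ratio, dB = 20·log₁₀(V₂/V₁).
20·log₁₀(0.61/1.4) = 20·log₁₀(0.4357) = -7.22 dB.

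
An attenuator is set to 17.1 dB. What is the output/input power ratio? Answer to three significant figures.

0.0195

Power ratio = 10^(dB/10).
10^(-17.1/10) = 10^(-1.710) = 0.0195.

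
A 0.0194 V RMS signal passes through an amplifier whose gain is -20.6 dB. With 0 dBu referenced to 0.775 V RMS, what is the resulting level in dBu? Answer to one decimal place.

-52.6 dBu

Input level: 20·log₁₀(0.0194/0.775) = -32.03 dBu.
Output: -32.03 − 20.6 = -52.6 dBu.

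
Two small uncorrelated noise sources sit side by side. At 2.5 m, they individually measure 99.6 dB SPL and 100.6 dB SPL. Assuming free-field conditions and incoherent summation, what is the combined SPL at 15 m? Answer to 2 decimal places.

87.58 dB SPL

Combined at 2.5 m: 10·log₁₀(10^(99.6/10)+10^(100.6/10)) = 103.139 dB SPL.
Then apply −20·log₁₀(15/2.5) = -15.563 dB → 87.58 dB SPL.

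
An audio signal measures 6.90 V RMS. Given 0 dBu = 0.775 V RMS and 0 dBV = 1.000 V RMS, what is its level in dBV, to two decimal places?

dBV = 20·log₁₀(V / 1.000 V).
20·log₁₀(6.90/1.000) = +16.78 dBV.

+16.78 dBV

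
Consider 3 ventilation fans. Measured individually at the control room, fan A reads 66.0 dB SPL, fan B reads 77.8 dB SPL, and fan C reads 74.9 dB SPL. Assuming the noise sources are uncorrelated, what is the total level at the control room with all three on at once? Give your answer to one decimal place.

Incoherent sources sum as intensities:
L_total = 10·log₁₀(10^(66.0/10) + 10^(77.8/10) + 10^(74.9/10)) = 10·log₁₀(95140000) = 79.8 dB SPL.

79.8 dB SPL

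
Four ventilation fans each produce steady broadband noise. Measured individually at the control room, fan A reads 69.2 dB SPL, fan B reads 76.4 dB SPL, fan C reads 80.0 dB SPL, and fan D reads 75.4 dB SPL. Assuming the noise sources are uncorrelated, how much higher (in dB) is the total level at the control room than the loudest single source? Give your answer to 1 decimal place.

Incoherent sources sum as intensities:
L_total = 10·log₁₀(10^(69.2/10) + 10^(76.4/10) + 10^(80.0/10) + 10^(75.4/10)) = 82.71 dB SPL.
Excess over the loudest (80.0 dB): 82.71 − 80.0 = 2.7 dB.

2.7 dB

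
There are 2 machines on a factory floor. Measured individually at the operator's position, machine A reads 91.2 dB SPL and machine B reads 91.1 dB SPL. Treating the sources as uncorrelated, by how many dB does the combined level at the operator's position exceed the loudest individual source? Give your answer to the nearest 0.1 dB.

Add the sources as powers (linear), then convert back to dB:
L_total = 10·log₁₀(10^(91.2/10) + 10^(91.1/10)) = 94.16 dB SPL.
Excess over the loudest (91.2 dB): 94.16 − 91.2 = 3.0 dB.

3.0 dB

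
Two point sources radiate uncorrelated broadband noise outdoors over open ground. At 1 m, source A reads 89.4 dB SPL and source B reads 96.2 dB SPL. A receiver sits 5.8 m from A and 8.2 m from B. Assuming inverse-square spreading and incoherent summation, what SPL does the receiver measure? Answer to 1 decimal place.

At the listener: L_A = 89.4 − 20·log₁₀(5.8) = 74.13 dB; L_B = 96.2 − 20·log₁₀(8.2) = 77.92 dB.
Combined: 10·log₁₀(10^(74.13/10)+10^(77.92/10)) = 79.4 dB SPL.

79.4 dB SPL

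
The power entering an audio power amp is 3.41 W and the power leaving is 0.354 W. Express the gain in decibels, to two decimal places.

Power ratio → dB uses the 10·log₁₀ form:
10·log₁₀(0.354/3.41) = 10·log₁₀(0.1038) = -9.84 dB.

-9.84 dB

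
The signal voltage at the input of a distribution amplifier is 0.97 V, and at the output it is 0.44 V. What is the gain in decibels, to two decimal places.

Voltage ratio → dB uses the 20·log₁₀ form:
20·log₁₀(0.44/0.97) = 20·log₁₀(0.4536) = -6.87 dB.

-6.87 dB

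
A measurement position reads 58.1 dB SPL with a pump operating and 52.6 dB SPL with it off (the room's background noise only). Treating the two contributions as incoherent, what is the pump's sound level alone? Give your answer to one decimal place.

Remove the background by subtracting linear intensities:
L_src = 10·log₁₀(10^(58.1/10) − 10^(52.6/10)) = 10·log₁₀(463700) = 56.7 dB SPL.

56.7 dB SPL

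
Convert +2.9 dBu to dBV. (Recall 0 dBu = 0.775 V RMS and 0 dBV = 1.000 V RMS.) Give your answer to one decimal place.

The offset between the scales is 20·log₁₀(0.775/1.000) = −2.214 dB.
So dBV = +2.9 − 2.214 = +0.7 dBV.

+0.7 dBV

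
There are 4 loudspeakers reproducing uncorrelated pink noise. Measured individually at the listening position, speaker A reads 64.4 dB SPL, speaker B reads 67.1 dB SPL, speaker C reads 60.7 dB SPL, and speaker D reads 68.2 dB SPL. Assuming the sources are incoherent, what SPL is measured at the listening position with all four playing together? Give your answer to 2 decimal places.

71.95 dB SPL

Add the sources as powers (linear), then convert back to dB:
L_total = 10·log₁₀(10^(64.4/10) + 10^(67.1/10) + 10^(60.7/10) + 10^(68.2/10)) = 10·log₁₀(15660000) = 71.95 dB SPL.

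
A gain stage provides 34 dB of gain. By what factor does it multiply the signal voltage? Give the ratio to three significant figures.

Voltage ratio = 10^(dB/20).
10^(34/20) = 10^(1.700) = 50.1.

50.1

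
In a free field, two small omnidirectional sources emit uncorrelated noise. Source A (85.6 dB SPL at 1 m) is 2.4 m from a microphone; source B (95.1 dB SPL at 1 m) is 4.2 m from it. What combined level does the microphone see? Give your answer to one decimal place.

83.9 dB SPL

At the listener: L_A = 85.6 − 20·log₁₀(2.4) = 78.00 dB; L_B = 95.1 − 20·log₁₀(4.2) = 82.64 dB.
Combined: 10·log₁₀(10^(78.00/10)+10^(82.64/10)) = 83.9 dB SPL.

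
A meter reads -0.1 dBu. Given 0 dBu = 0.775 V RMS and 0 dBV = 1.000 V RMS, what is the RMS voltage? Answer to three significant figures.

0.766 V

V = 0.775 V × 10^(-0.1/20).
= 0.775 × 0.9886 = 0.766 V.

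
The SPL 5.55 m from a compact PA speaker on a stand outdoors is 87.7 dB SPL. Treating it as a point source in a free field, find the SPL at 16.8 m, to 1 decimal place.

For a point source in a free field, ΔL = −20·log₁₀(d₂/d₁).
ΔL = −20·log₁₀(16.8/5.55) = -9.62 dB, so L₂ = 87.7 + (-9.62) = 78.1 dB SPL.

78.1 dB SPL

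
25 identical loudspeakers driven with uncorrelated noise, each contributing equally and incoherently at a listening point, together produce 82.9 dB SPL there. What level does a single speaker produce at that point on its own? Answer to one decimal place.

68.9 dB SPL

25 equal incoherent sources add 10·log₁₀(25) = 13.98 dB over one source.
L_one = 82.9 − 13.98 = 68.9 dB SPL.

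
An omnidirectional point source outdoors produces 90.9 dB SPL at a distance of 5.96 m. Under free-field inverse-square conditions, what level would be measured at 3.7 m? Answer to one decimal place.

For a point source in a free field, ΔL = −20·log₁₀(d₂/d₁).
ΔL = −20·log₁₀(3.7/5.96) = 4.14 dB, so L₂ = 90.9 + (4.14) = 95.0 dB SPL.

95.0 dB SPL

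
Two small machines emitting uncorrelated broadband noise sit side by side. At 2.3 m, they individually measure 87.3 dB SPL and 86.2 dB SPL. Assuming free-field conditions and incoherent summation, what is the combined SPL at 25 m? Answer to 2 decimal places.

Combined at 2.3 m: 10·log₁₀(10^(87.3/10)+10^(86.2/10)) = 89.795 dB SPL.
Then apply −20·log₁₀(25/2.3) = -20.724 dB → 69.07 dB SPL.

69.07 dB SPL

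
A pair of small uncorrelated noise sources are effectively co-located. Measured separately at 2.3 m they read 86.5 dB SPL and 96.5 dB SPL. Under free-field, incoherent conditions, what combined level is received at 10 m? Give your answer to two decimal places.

84.15 dB SPL

Combined at 2.3 m: 10·log₁₀(10^(86.5/10)+10^(96.5/10)) = 96.914 dB SPL.
Then apply −20·log₁₀(10/2.3) = -12.765 dB → 84.15 dB SPL.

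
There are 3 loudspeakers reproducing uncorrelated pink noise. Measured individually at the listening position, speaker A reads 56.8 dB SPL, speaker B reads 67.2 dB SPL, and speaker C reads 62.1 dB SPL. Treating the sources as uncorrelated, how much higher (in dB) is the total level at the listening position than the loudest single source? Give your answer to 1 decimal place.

1.5 dB

Uncorrelated sources add in intensity (power), not in dB.
L_total = 10·log₁₀(10^(56.8/10) + 10^(67.2/10) + 10^(62.1/10)) = 68.66 dB SPL.
Excess over the loudest (67.2 dB): 68.66 − 67.2 = 1.5 dB.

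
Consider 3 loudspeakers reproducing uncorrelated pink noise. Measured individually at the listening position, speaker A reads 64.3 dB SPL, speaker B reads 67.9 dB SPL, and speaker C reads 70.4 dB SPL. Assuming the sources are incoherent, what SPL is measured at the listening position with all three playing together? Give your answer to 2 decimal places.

72.97 dB SPL

Incoherent sources sum as intensities:
L_total = 10·log₁₀(10^(64.3/10) + 10^(67.9/10) + 10^(70.4/10)) = 10·log₁₀(19820000) = 72.97 dB SPL.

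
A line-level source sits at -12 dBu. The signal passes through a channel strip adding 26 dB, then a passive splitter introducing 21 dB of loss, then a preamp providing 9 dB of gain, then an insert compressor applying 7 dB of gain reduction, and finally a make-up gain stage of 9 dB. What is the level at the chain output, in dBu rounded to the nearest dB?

+4 dBu

Cascaded gains and losses add directly in dB.
-12 + 26 − 21 + 9 − 7 + 9 = +4 dBu.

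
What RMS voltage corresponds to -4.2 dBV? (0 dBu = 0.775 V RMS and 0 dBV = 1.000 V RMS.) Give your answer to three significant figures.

V = 1.000 V × 10^(-4.2/20).
= 1.000 × 0.6166 = 0.617 V.

0.617 V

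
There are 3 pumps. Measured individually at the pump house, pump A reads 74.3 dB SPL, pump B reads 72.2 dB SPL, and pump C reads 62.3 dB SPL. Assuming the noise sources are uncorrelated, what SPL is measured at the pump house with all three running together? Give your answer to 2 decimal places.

Add the sources as powers (linear), then convert back to dB:
L_total = 10·log₁₀(10^(74.3/10) + 10^(72.2/10) + 10^(62.3/10)) = 10·log₁₀(45210000) = 76.55 dB SPL.

76.55 dB SPL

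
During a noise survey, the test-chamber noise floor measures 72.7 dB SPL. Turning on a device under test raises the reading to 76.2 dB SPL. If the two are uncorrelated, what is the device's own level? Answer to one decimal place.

Subtract intensities: L_src = 10·log₁₀(10^(L_total/10) − 10^(L_bg/10)).
L_src = 10·log₁₀(10^(76.2/10) − 10^(72.7/10)) = 10·log₁₀(23070000) = 73.6 dB SPL.

73.6 dB SPL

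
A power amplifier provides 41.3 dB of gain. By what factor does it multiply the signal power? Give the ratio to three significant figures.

Power ratio = 10^(dB/10).
10^(41.3/10) = 10^(4.130) = 13500.

13500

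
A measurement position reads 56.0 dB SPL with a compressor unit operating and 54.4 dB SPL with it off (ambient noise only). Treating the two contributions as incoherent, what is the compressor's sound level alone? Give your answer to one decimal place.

Remove the background by subtracting linear intensities:
L_src = 10·log₁₀(10^(56.0/10) − 10^(54.4/10)) = 10·log₁₀(122700) = 50.9 dB SPL.

50.9 dB SPL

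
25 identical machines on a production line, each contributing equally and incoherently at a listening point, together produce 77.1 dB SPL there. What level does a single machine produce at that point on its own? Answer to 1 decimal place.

25 equal incoherent sources add 10·log₁₀(25) = 13.98 dB over one source.
L_one = 77.1 − 13.98 = 63.1 dB SPL.

63.1 dB SPL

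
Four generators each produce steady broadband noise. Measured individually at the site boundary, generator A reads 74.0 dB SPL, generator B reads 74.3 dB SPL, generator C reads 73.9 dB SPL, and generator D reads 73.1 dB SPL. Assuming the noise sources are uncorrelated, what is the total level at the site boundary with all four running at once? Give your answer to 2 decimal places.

Incoherent sources sum as intensities:
L_total = 10·log₁₀(10^(74.0/10) + 10^(74.3/10) + 10^(73.9/10) + 10^(73.1/10)) = 10·log₁₀(97000000) = 79.87 dB SPL.

79.87 dB SPL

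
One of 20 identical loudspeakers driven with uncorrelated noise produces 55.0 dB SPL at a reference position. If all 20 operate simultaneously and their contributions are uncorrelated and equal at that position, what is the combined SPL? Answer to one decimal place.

20 equal incoherent sources raise the level by 10·log₁₀(20) = 13.01 dB.
L_total = 55.0 + 13.01 = 68.0 dB SPL.

68.0 dB SPL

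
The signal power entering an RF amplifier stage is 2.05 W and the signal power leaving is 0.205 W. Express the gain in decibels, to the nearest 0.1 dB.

Power is a power quantity, so gain = 10·log₁₀(P_out/P_in).
10·log₁₀(0.205/2.05) = 10·log₁₀(0.1000) = -10.0 dB.

-10.0 dB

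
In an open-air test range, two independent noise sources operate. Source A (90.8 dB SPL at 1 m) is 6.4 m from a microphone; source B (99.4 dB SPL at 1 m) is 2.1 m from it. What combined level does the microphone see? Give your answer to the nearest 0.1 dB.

93.0 dB SPL

At the listener: L_A = 90.8 − 20·log₁₀(6.4) = 74.68 dB; L_B = 99.4 − 20·log₁₀(2.1) = 92.96 dB.
Combined: 10·log₁₀(10^(74.68/10)+10^(92.96/10)) = 93.0 dB SPL.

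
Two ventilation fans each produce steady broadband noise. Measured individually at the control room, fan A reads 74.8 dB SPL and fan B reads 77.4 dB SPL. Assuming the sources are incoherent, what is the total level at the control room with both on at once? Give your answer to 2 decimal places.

79.30 dB SPL

Incoherent sources sum as intensities:
L_total = 10·log₁₀(10^(74.8/10) + 10^(77.4/10)) = 10·log₁₀(85150000) = 79.30 dB SPL.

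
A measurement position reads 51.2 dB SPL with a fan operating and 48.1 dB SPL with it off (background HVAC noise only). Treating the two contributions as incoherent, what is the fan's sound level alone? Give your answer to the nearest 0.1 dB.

Subtract intensities: L_src = 10·log₁₀(10^(L_total/10) − 10^(L_bg/10)).
L_src = 10·log₁₀(10^(51.2/10) − 10^(48.1/10)) = 10·log₁₀(67260) = 48.3 dB SPL.

48.3 dB SPL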